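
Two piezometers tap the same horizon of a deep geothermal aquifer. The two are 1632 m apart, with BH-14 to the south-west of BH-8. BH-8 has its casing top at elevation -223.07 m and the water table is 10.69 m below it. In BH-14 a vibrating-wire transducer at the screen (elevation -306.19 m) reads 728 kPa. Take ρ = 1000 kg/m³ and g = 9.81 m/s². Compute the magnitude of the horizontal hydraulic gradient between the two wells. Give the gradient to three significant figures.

Total head at BH-8: h = -223.07 − 10.69 = -233.76 m.
Pressure head at BH-14: ψ = P/(ρg) = 728×1000 / (1000 × 9.81) = 74.21 m.
Total head at BH-14: h = z + ψ = -306.19 + 74.21 = -231.98 m.
Head difference: h(BH-8) − h(BH-14) = -233.76 − (-231.98) = -1.78 m.
Hydraulic gradient: i = |Δh| / L = 1.78 / 1632 = 0.00109.

i ≈ 0.00109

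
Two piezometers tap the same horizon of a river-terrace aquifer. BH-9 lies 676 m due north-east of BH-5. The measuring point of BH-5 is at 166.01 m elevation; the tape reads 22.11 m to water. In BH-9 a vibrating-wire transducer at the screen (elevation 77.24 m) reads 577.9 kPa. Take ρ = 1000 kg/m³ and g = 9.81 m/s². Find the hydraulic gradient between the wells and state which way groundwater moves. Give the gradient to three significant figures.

Total head at BH-5: h = 166.01 − 22.11 = 143.90 m.
Pressure head at BH-9: ψ = P/(ρg) = 577.9×1000 / (1000 × 9.81) = 58.91 m.
Total head at BH-9: h = z + ψ = 77.24 + 58.91 = 136.15 m.
Head difference: h(BH-5) − h(BH-9) = 143.90 − 136.15 = 7.75 m.
Hydraulic gradient: i = |Δh| / L = 7.75 / 676 = 0.0115.
Flow is from higher to lower head: from BH-5 toward BH-9, i.e. toward the north-east.

i ≈ 0.0115; groundwater flows toward the north-east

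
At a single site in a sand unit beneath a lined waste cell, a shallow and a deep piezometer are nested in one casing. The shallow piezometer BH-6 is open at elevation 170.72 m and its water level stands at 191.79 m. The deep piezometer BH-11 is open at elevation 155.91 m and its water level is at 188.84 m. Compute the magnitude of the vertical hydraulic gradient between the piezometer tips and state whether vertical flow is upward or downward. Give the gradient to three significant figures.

Total head at BH-6: h = 191.79 m (water level in the standpipe).
Total head at BH-11: h = 188.84 m.
Δh = h(BH-6) − h(BH-11) = 191.79 − 188.84 = 2.95 m.
Vertical separation Δz = 170.72 − 155.91 = 14.81 m.
|i_v| = |Δh| / Δz = 2.95 / 14.81 = 0.199.
Head is higher in the shallow piezometer, so vertical flow is downward (recharge condition).

|i_v| ≈ 0.199; vertical flow is downward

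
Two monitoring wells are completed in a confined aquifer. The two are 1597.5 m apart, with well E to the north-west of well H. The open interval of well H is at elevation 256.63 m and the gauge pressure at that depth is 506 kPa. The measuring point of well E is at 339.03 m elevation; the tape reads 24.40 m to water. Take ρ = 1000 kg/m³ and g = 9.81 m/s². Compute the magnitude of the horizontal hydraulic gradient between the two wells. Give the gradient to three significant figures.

Pressure head at well H: ψ = P/(ρg) = 506×1000 / (1000 × 9.81) = 51.58 m.
Total head at well H: h = z + ψ = 256.63 + 51.58 = 308.21 m.
Total head at well E: h = 339.03 − 24.40 = 314.63 m.
Head difference: h(well H) − h(well E) = 308.21 − 314.63 = -6.42 m.
Hydraulic gradient: i = |Δh| / L = 6.42 / 1597.5 = 0.00402.

i ≈ 0.00402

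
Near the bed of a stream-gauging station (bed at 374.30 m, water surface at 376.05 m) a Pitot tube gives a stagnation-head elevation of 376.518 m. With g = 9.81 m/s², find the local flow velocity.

v ≈ 3.03 m/s

Near the bed, under hydrostatic conditions, the piezometric head (z + ψ) equals the free-surface elevation, 376.05 m.
Velocity head = total − piezometric = 376.518 − 376.05 = 0.468 m.
v = √(2g·h_v) = √(2 × 9.81 × 0.468) = 3.03 m/s.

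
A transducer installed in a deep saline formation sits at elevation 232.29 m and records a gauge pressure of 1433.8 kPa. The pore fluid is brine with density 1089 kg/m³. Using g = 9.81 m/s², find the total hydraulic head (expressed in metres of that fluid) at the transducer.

ψ = P/(ρg) = 1433.8×1000 / (1089 × 9.81) = 134.21 m.
h = z + ψ = 232.29 + 134.21 = 366.50 m.

h ≈ 366.50 m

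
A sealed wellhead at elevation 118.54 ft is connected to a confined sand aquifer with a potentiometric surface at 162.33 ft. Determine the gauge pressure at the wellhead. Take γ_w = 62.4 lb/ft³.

P ≈ 19.0 psi

Head above the cap: Δh = 162.33 − 118.54 = 43.79 ft.
P = γΔh/144 = 62.4 × 43.79 / 144 = 19.0 psi.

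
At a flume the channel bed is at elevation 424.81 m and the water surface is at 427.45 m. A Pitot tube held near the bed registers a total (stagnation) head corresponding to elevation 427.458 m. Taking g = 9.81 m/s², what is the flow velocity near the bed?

v ≈ 0.396 m/s

Near the bed, under hydrostatic conditions, the piezometric head (z + ψ) equals the free-surface elevation, 427.45 m.
Velocity head = total − piezometric = 427.458 − 427.45 = 0.008 m.
v = √(2g·h_v) = √(2 × 9.81 × 0.008) = 0.396 m/s.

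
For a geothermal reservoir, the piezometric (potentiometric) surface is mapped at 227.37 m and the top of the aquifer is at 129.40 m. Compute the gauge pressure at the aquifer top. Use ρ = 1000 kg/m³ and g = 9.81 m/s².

Pressure head at the aquifer top: ψ = h − z = 227.37 − 129.40 = 97.97 m.
P = ρgψ = 1000 × 9.81 × 97.97 = 961086 Pa ≈ 961 kPa.

P ≈ 961 kPa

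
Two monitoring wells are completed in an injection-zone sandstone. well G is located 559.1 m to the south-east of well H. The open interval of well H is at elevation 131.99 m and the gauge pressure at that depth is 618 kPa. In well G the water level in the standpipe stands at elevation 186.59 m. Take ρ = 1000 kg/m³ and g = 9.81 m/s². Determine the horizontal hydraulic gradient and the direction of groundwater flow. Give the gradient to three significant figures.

i ≈ 0.0150; groundwater flows toward the south-east

Pressure head at well H: ψ = P/(ρg) = 618×1000 / (1000 × 9.81) = 63.00 m.
Total head at well H: h = z + ψ = 131.99 + 63.00 = 194.99 m.
Total head at well G: h = 186.59 m (water level in the piezometer is the total head).
Head difference: h(well H) − h(well G) = 194.99 − 186.59 = 8.40 m.
Hydraulic gradient: i = |Δh| / L = 8.40 / 559.1 = 0.0150.
Flow is from higher to lower head: from well H toward well G, i.e. toward the south-east.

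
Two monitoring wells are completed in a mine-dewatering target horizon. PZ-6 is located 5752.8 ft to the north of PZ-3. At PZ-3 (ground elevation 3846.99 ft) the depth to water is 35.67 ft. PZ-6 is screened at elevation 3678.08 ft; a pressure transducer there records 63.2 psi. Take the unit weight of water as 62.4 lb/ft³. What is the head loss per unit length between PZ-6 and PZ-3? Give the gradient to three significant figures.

Total head at PZ-3: h = 3846.99 − 35.67 = 3811.32 ft.
Pressure head at PZ-6: ψ = 144·P/γ = 144 × 63.2 / 62.4 = 145.85 ft.
Total head at PZ-6: h = z + ψ = 3678.08 + 145.85 = 3823.93 ft.
Head difference: h(PZ-3) − h(PZ-6) = 3811.32 − 3823.93 = -12.61 ft.
Hydraulic gradient: i = |Δh| / L = 12.61 / 5752.8 = 0.00219.

i ≈ 0.00219 ft/ft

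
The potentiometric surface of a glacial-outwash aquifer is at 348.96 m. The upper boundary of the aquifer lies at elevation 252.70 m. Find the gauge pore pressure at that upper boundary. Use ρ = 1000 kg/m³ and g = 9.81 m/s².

Pressure head at the aquifer top: ψ = h − z = 348.96 − 252.70 = 96.26 m.
P = ρgψ = 1000 × 9.81 × 96.26 = 944311 Pa ≈ 944 kPa.

P ≈ 944 kPa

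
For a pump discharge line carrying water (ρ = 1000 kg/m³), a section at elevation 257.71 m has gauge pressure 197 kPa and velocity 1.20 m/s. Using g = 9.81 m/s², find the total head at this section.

Pressure head ψ = P/(ρg) = 197×1000 / (1000 × 9.81) = 20.08 m.
Velocity head = v²/(2g) = 1.20² / (2 × 9.81) = 0.073 m.
h = z + ψ + v²/(2g) = 257.71 + 20.08 + 0.073 = 277.86 m.

h ≈ 277.86 m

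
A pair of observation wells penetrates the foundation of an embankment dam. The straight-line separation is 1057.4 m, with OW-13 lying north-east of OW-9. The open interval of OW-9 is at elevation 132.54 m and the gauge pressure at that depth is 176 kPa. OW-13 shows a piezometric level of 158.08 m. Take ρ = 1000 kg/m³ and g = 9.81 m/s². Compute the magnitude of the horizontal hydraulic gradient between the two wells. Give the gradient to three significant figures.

Pressure head at OW-9: ψ = P/(ρg) = 176×1000 / (1000 × 9.81) = 17.94 m.
Total head at OW-9: h = z + ψ = 132.54 + 17.94 = 150.48 m.
Total head at OW-13: h = 158.08 m (water level in the piezometer is the total head).
Head difference: h(OW-9) − h(OW-13) = 150.48 − 158.08 = -7.60 m.
Hydraulic gradient: i = |Δh| / L = 7.60 / 1057.4 = 0.00719.

i ≈ 0.00719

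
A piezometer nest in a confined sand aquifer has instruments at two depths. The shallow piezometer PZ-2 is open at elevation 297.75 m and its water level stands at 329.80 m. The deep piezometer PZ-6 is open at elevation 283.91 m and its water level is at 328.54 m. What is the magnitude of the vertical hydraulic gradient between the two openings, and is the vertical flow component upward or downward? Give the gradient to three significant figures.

|i_v| ≈ 0.0910; vertical flow is downward

Total head at PZ-2: h = 329.80 m (water level in the standpipe).
Total head at PZ-6: h = 328.54 m.
Δh = h(PZ-2) − h(PZ-6) = 329.80 − 328.54 = 1.26 m.
Vertical separation Δz = 297.75 − 283.91 = 13.84 m.
|i_v| = |Δh| / Δz = 1.26 / 13.84 = 0.0910.
Head is higher in the shallow piezometer, so vertical flow is downward (recharge condition).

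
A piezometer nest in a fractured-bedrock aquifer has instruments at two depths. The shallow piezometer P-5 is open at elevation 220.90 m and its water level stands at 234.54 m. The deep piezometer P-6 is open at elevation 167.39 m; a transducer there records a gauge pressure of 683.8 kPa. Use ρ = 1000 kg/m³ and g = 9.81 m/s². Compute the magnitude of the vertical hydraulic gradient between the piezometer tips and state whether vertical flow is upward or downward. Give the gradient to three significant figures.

|i_v| ≈ 0.0477; vertical flow is upward

Total head at P-5: h = 234.54 m (water level in the standpipe).
Pressure head at P-6: ψ = P/(ρg) = 683.8×1000 / (1000 × 9.81) = 69.70 m.
Total head at P-6: h = z + ψ = 167.39 + 69.70 = 237.09 m.
Δh = h(P-5) − h(P-6) = 234.54 − 237.09 = -2.55 m.
Vertical separation Δz = 220.90 − 167.39 = 53.51 m.
|i_v| = |Δh| / Δz = 2.55 / 53.51 = 0.0477.
Head is higher in the deep piezometer, so vertical flow is upward (discharge condition).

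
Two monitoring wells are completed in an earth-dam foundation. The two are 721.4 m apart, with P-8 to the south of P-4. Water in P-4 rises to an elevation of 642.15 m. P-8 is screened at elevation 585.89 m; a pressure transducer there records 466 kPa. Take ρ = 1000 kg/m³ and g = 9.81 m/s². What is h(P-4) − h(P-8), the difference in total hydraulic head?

Δh ≈ 8.76 m

Total head at P-4: h = 642.15 m (water level in the piezometer is the total head).
Pressure head at P-8: ψ = P/(ρg) = 466×1000 / (1000 × 9.81) = 47.50 m.
Total head at P-8: h = z + ψ = 585.89 + 47.50 = 633.39 m.
Head difference: h(P-4) − h(P-8) = 642.15 − 633.39 = 8.76 m.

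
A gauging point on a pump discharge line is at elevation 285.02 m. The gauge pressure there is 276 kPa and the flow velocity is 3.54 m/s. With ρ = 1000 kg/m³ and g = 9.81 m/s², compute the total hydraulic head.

Pressure head ψ = P/(ρg) = 276×1000 / (1000 × 9.81) = 28.13 m.
Velocity head = v²/(2g) = 3.54² / (2 × 9.81) = 0.639 m.
h = z + ψ + v²/(2g) = 285.02 + 28.13 + 0.639 = 313.79 m.

h ≈ 313.79 m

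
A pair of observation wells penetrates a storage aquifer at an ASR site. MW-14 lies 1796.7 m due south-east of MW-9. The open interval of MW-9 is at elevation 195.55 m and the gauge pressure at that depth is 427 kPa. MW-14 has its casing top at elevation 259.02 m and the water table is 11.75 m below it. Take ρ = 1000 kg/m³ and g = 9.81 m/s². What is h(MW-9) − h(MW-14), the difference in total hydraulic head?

Pressure head at MW-9: ψ = P/(ρg) = 427×1000 / (1000 × 9.81) = 43.53 m.
Total head at MW-9: h = z + ψ = 195.55 + 43.53 = 239.08 m.
Total head at MW-14: h = 259.02 − 11.75 = 247.27 m.
Head difference: h(MW-9) − h(MW-14) = 239.08 − 247.27 = -8.19 m.

Δh ≈ -8.19 m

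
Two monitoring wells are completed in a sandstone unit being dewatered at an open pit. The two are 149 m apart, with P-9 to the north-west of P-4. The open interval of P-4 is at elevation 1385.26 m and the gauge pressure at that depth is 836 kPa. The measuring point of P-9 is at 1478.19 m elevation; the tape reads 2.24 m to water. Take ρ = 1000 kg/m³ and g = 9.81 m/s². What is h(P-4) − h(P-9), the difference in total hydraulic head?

Pressure head at P-4: ψ = P/(ρg) = 836×1000 / (1000 × 9.81) = 85.22 m.
Total head at P-4: h = z + ψ = 1385.26 + 85.22 = 1470.48 m.
Total head at P-9: h = 1478.19 − 2.24 = 1475.95 m.
Head difference: h(P-4) − h(P-9) = 1470.48 − 1475.95 = -5.47 m.

Δh ≈ -5.47 m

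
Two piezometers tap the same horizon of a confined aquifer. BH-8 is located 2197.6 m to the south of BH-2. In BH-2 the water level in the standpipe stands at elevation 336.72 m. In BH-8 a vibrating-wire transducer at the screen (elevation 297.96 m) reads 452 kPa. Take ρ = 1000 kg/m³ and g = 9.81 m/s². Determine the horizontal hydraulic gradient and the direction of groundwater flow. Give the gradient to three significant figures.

Total head at BH-2: h = 336.72 m (water level in the piezometer is the total head).
Pressure head at BH-8: ψ = P/(ρg) = 452×1000 / (1000 × 9.81) = 46.08 m.
Total head at BH-8: h = z + ψ = 297.96 + 46.08 = 344.04 m.
Head difference: h(BH-2) − h(BH-8) = 336.72 − 344.04 = -7.32 m.
Hydraulic gradient: i = |Δh| / L = 7.32 / 2197.6 = 0.00333.
Flow is from higher to lower head: from BH-8 toward BH-2, i.e. toward the north.

i ≈ 0.00333; groundwater flows toward the north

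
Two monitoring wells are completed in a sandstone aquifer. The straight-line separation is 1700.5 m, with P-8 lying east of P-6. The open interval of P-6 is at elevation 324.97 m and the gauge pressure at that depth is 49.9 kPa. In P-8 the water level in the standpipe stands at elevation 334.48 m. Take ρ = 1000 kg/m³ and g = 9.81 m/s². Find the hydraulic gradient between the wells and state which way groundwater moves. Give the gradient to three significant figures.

i ≈ 0.00260; groundwater flows toward the west

Pressure head at P-6: ψ = P/(ρg) = 49.9×1000 / (1000 × 9.81) = 5.09 m.
Total head at P-6: h = z + ψ = 324.97 + 5.09 = 330.06 m.
Total head at P-8: h = 334.48 m (water level in the piezometer is the total head).
Head difference: h(P-6) − h(P-8) = 330.06 − 334.48 = -4.42 m.
Hydraulic gradient: i = |Δh| / L = 4.42 / 1700.5 = 0.00260.
Flow is from higher to lower head: from P-8 toward P-6, i.e. toward the west.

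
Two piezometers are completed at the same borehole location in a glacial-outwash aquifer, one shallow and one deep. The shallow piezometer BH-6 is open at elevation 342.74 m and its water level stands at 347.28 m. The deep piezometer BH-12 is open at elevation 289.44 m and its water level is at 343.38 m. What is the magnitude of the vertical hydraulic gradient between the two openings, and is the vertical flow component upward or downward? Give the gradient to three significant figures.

Total head at BH-6: h = 347.28 m (water level in the standpipe).
Total head at BH-12: h = 343.38 m.
Δh = h(BH-6) − h(BH-12) = 347.28 − 343.38 = 3.90 m.
Vertical separation Δz = 342.74 − 289.44 = 53.30 m.
|i_v| = |Δh| / Δz = 3.90 / 53.30 = 0.0732.
Head is higher in the shallow piezometer, so vertical flow is downward (recharge condition).

|i_v| ≈ 0.0732; vertical flow is downward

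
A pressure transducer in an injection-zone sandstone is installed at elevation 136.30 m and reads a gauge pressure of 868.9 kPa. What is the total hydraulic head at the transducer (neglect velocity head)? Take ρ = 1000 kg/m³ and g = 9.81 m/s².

h ≈ 224.87 m

ψ = P/(ρg) = 868.9×1000 / (1000 × 9.81) = 88.57 m.
h = z + ψ = 136.30 + 88.57 = 224.87 m.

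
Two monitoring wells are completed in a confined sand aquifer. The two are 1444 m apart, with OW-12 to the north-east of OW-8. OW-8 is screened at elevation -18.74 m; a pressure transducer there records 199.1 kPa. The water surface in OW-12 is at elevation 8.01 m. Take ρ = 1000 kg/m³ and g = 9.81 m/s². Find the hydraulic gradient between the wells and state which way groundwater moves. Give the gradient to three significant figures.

i ≈ 0.00447; groundwater flows toward the south-west

Pressure head at OW-8: ψ = P/(ρg) = 199.1×1000 / (1000 × 9.81) = 20.30 m.
Total head at OW-8: h = z + ψ = -18.74 + 20.30 = 1.56 m.
Total head at OW-12: h = 8.01 m (water level in the piezometer is the total head).
Head difference: h(OW-8) − h(OW-12) = 1.56 − 8.01 = -6.45 m.
Hydraulic gradient: i = |Δh| / L = 6.45 / 1444 = 0.00447.
Flow is from higher to lower head: from OW-12 toward OW-8, i.e. toward the south-west.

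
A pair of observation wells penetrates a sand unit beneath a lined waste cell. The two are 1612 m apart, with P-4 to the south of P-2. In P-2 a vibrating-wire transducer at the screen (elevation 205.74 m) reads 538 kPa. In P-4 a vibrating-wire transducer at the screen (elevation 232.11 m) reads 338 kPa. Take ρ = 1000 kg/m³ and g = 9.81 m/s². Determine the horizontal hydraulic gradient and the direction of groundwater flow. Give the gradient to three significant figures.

Pressure head at P-2: ψ = P/(ρg) = 538×1000 / (1000 × 9.81) = 54.84 m.
Total head at P-2: h = z + ψ = 205.74 + 54.84 = 260.58 m.
Pressure head at P-4: ψ = P/(ρg) = 338×1000 / (1000 × 9.81) = 34.45 m.
Total head at P-4: h = z + ψ = 232.11 + 34.45 = 266.56 m.
Head difference: h(P-2) − h(P-4) = 260.58 − 266.56 = -5.98 m.
Hydraulic gradient: i = |Δh| / L = 5.98 / 1612 = 0.00371.
Flow is from higher to lower head: from P-4 toward P-2, i.e. toward the north.

i ≈ 0.00371; groundwater flows toward the north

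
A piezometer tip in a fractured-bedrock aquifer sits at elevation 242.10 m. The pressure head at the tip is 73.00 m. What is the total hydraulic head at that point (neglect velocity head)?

h = z + ψ = 242.10 + 73.00 = 315.10 m.

h ≈ 315.10 m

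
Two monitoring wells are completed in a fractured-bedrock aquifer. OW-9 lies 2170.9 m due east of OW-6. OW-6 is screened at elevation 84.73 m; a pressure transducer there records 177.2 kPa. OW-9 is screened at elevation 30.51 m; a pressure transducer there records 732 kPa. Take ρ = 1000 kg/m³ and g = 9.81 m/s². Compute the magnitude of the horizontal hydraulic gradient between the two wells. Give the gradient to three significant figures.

Pressure head at OW-6: ψ = P/(ρg) = 177.2×1000 / (1000 × 9.81) = 18.06 m.
Total head at OW-6: h = z + ψ = 84.73 + 18.06 = 102.79 m.
Pressure head at OW-9: ψ = P/(ρg) = 732×1000 / (1000 × 9.81) = 74.62 m.
Total head at OW-9: h = z + ψ = 30.51 + 74.62 = 105.13 m.
Head difference: h(OW-6) − h(OW-9) = 102.79 − 105.13 = -2.34 m.
Hydraulic gradient: i = |Δh| / L = 2.34 / 2170.9 = 0.00108.

i ≈ 0.00108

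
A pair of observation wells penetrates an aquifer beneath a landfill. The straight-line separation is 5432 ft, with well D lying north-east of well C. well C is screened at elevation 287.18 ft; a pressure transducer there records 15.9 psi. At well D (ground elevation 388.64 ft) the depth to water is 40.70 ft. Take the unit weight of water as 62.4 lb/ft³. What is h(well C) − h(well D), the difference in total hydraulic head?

Pressure head at well C: ψ = 144·P/γ = 144 × 15.9 / 62.4 = 36.69 ft.
Total head at well C: h = z + ψ = 287.18 + 36.69 = 323.87 ft.
Total head at well D: h = 388.64 − 40.70 = 347.94 ft.
Head difference: h(well C) − h(well D) = 323.87 − 347.94 = -24.07 ft.

Δh ≈ -24.07 ft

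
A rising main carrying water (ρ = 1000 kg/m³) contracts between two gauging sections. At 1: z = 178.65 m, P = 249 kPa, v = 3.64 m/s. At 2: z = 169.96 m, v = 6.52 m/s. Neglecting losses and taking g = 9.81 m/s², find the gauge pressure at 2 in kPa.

Pressure head at 1: ψ₁ = P₁/(ρg) = 249×1000 / (1000 × 9.81) = 25.38 m.
Velocity heads: v₁²/2g = 3.64²/19.62 = 0.675 m; v₂²/2g = 6.52²/19.62 = 2.167 m.
Total head H = z₁ + ψ₁ + v₁²/2g = 178.65 + 25.38 + 0.675 = 204.71 m.
ψ₂ = H − z₂ − v₂²/2g = 204.71 − 169.96 − 2.167 = 32.58 m.
P₂ = ρgψ₂ = 1000 × 9.81 × 32.58 ≈ 320 kPa.

P₂ ≈ 320 kPa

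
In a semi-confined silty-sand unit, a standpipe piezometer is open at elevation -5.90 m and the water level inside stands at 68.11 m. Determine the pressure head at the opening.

Total head h = 68.11 m (the water-surface elevation in the piezometer).
Pressure head ψ = h − z = 68.11 − (-5.90) = 74.01 m.

ψ ≈ 74.01 m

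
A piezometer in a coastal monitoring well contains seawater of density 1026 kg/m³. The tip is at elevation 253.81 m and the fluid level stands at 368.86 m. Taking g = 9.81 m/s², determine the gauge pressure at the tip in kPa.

Pressure head ψ = h − z = 368.86 − 253.81 = 115.05 m.
P = ρgψ = 1026 × 9.81 × 115.05 = 1157985 Pa ≈ 1160 kPa.

P ≈ 1160 kPa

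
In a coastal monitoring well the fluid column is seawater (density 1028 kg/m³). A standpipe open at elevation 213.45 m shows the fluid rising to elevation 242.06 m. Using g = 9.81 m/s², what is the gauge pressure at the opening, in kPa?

Pressure head ψ = h − z = 242.06 − 213.45 = 28.61 m.
P = ρgψ = 1028 × 9.81 × 28.61 = 288523 Pa ≈ 289 kPa.

P ≈ 289 kPa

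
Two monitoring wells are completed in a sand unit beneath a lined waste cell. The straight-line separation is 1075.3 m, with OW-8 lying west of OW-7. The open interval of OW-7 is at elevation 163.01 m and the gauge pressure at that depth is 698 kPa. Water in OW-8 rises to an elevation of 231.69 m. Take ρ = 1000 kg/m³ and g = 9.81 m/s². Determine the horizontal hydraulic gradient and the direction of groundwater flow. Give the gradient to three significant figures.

i ≈ 0.00230; groundwater flows toward the west

Pressure head at OW-7: ψ = P/(ρg) = 698×1000 / (1000 × 9.81) = 71.15 m.
Total head at OW-7: h = z + ψ = 163.01 + 71.15 = 234.16 m.
Total head at OW-8: h = 231.69 m (water level in the piezometer is the total head).
Head difference: h(OW-7) − h(OW-8) = 234.16 − 231.69 = 2.47 m.
Hydraulic gradient: i = |Δh| / L = 2.47 / 1075.3 = 0.00230.
Flow is from higher to lower head: from OW-7 toward OW-8, i.e. toward the west.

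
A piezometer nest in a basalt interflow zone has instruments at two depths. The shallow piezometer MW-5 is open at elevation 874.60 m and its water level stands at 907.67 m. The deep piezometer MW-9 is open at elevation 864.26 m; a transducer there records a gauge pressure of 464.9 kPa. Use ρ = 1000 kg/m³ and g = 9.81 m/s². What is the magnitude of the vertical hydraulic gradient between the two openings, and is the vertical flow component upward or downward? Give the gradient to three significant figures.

Total head at MW-5: h = 907.67 m (water level in the standpipe).
Pressure head at MW-9: ψ = P/(ρg) = 464.9×1000 / (1000 × 9.81) = 47.39 m.
Total head at MW-9: h = z + ψ = 864.26 + 47.39 = 911.65 m.
Δh = h(MW-5) − h(MW-9) = 907.67 − 911.65 = -3.98 m.
Vertical separation Δz = 874.60 − 864.26 = 10.34 m.
|i_v| = |Δh| / Δz = 3.98 / 10.34 = 0.385.
Head is higher in the deep piezometer, so vertical flow is upward (discharge condition).

|i_v| ≈ 0.385; vertical flow is upward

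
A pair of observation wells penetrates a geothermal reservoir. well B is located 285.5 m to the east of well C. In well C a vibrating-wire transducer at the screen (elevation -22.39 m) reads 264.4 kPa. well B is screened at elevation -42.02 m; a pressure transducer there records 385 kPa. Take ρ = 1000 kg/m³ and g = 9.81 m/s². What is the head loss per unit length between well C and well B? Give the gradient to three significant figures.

Pressure head at well C: ψ = P/(ρg) = 264.4×1000 / (1000 × 9.81) = 26.95 m.
Total head at well C: h = z + ψ = -22.39 + 26.95 = 4.56 m.
Pressure head at well B: ψ = P/(ρg) = 385×1000 / (1000 × 9.81) = 39.25 m.
Total head at well B: h = z + ψ = -42.02 + 39.25 = -2.77 m.
Head difference: h(well C) − h(well B) = 4.56 − (-2.77) = 7.33 m.
Hydraulic gradient: i = |Δh| / L = 7.33 / 285.5 = 0.0257.

i ≈ 0.0257 m/m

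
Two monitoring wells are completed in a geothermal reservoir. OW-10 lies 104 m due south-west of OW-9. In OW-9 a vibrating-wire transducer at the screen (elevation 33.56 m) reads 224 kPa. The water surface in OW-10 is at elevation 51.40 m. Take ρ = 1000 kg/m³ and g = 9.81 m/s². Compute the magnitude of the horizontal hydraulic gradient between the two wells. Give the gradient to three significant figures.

i ≈ 0.0480

Pressure head at OW-9: ψ = P/(ρg) = 224×1000 / (1000 × 9.81) = 22.83 m.
Total head at OW-9: h = z + ψ = 33.56 + 22.83 = 56.39 m.
Total head at OW-10: h = 51.40 m (water level in the piezometer is the total head).
Head difference: h(OW-9) − h(OW-10) = 56.39 − 51.40 = 4.99 m.
Hydraulic gradient: i = |Δh| / L = 4.99 / 104 = 0.0480.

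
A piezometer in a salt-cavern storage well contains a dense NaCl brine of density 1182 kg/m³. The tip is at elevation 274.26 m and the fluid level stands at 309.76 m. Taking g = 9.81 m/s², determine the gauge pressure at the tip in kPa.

Pressure head ψ = h − z = 309.76 − 274.26 = 35.50 m.
P = ρgψ = 1182 × 9.81 × 35.50 = 411637 Pa ≈ 412 kPa.

P ≈ 412 kPa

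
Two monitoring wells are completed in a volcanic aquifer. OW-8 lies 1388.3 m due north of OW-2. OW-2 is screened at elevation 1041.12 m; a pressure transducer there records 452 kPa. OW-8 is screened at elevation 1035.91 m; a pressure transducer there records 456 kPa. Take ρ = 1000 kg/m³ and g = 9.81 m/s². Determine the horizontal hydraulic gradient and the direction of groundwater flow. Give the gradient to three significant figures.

Pressure head at OW-2: ψ = P/(ρg) = 452×1000 / (1000 × 9.81) = 46.08 m.
Total head at OW-2: h = z + ψ = 1041.12 + 46.08 = 1087.20 m.
Pressure head at OW-8: ψ = P/(ρg) = 456×1000 / (1000 × 9.81) = 46.48 m.
Total head at OW-8: h = z + ψ = 1035.91 + 46.48 = 1082.39 m.
Head difference: h(OW-2) − h(OW-8) = 1087.20 − 1082.39 = 4.81 m.
Hydraulic gradient: i = |Δh| / L = 4.81 / 1388.3 = 0.00346.
Flow is from higher to lower head: from OW-2 toward OW-8, i.e. toward the north.

i ≈ 0.00346; groundwater flows toward the north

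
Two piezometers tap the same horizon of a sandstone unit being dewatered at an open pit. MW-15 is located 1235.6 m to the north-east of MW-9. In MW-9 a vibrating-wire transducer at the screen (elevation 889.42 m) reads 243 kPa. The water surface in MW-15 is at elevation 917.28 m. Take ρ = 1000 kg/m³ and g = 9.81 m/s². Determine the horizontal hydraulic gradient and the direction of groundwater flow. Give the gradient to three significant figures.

Pressure head at MW-9: ψ = P/(ρg) = 243×1000 / (1000 × 9.81) = 24.77 m.
Total head at MW-9: h = z + ψ = 889.42 + 24.77 = 914.19 m.
Total head at MW-15: h = 917.28 m (water level in the piezometer is the total head).
Head difference: h(MW-9) − h(MW-15) = 914.19 − 917.28 = -3.09 m.
Hydraulic gradient: i = |Δh| / L = 3.09 / 1235.6 = 0.00250.
Flow is from higher to lower head: from MW-15 toward MW-9, i.e. toward the south-west.

i ≈ 0.00250; groundwater flows toward the south-west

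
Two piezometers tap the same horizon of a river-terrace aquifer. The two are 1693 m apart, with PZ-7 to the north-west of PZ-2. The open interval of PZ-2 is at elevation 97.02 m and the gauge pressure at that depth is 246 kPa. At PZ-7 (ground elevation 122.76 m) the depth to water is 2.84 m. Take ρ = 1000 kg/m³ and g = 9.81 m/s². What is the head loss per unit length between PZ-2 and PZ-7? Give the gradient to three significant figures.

i ≈ 0.00129 m/m

Pressure head at PZ-2: ψ = P/(ρg) = 246×1000 / (1000 × 9.81) = 25.08 m.
Total head at PZ-2: h = z + ψ = 97.02 + 25.08 = 122.10 m.
Total head at PZ-7: h = 122.76 − 2.84 = 119.92 m.
Head difference: h(PZ-2) − h(PZ-7) = 122.10 − 119.92 = 2.18 m.
Hydraulic gradient: i = |Δh| / L = 2.18 / 1693 = 0.00129.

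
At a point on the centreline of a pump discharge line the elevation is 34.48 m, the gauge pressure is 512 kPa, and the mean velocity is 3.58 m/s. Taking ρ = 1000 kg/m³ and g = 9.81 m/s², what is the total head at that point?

h ≈ 87.32 m

Pressure head ψ = P/(ρg) = 512×1000 / (1000 × 9.81) = 52.19 m.
Velocity head = v²/(2g) = 3.58² / (2 × 9.81) = 0.653 m.
h = z + ψ + v²/(2g) = 34.48 + 52.19 + 0.653 = 87.32 m.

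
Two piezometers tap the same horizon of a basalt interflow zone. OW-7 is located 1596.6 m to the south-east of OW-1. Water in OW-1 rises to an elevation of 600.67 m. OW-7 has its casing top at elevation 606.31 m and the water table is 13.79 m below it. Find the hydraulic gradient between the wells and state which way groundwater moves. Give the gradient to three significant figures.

Total head at OW-1: h = 600.67 m (water level in the piezometer is the total head).
Total head at OW-7: h = 606.31 − 13.79 = 592.52 m.
Head difference: h(OW-1) − h(OW-7) = 600.67 − 592.52 = 8.15 m.
Hydraulic gradient: i = |Δh| / L = 8.15 / 1596.6 = 0.00510.
Flow is from higher to lower head: from OW-1 toward OW-7, i.e. toward the south-east.

i ≈ 0.00510; groundwater flows toward the south-east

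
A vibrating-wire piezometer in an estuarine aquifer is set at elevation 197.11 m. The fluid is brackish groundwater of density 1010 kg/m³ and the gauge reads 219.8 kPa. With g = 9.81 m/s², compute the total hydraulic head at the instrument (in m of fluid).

ψ = P/(ρg) = 219.8×1000 / (1010 × 9.81) = 22.18 m.
h = z + ψ = 197.11 + 22.18 = 219.29 m.

h ≈ 219.29 m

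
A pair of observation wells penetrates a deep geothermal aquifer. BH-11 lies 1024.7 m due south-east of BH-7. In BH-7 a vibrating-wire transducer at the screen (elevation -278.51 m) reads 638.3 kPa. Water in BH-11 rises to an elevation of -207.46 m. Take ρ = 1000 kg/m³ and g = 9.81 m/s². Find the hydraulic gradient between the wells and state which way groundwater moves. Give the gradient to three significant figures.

i ≈ 0.00584; groundwater flows toward the north-west

Pressure head at BH-7: ψ = P/(ρg) = 638.3×1000 / (1000 × 9.81) = 65.07 m.
Total head at BH-7: h = z + ψ = -278.51 + 65.07 = -213.44 m.
Total head at BH-11: h = -207.46 m (water level in the piezometer is the total head).
Head difference: h(BH-7) − h(BH-11) = -213.44 − (-207.46) = -5.98 m.
Hydraulic gradient: i = |Δh| / L = 5.98 / 1024.7 = 0.00584.
Flow is from higher to lower head: from BH-11 toward BH-7, i.e. toward the north-west.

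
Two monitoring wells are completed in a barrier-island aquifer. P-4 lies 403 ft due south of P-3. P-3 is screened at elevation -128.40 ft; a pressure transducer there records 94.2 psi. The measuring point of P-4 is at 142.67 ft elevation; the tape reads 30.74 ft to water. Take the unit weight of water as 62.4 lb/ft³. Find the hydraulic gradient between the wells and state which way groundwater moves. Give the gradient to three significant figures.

i ≈ 0.0569; groundwater flows toward the north

Pressure head at P-3: ψ = 144·P/γ = 144 × 94.2 / 62.4 = 217.38 ft.
Total head at P-3: h = z + ψ = -128.40 + 217.38 = 88.98 ft.
Total head at P-4: h = 142.67 − 30.74 = 111.93 ft.
Head difference: h(P-3) − h(P-4) = 88.98 − 111.93 = -22.95 ft.
Hydraulic gradient: i = |Δh| / L = 22.95 / 403 = 0.0569.
Flow is from higher to lower head: from P-4 toward P-3, i.e. toward the north.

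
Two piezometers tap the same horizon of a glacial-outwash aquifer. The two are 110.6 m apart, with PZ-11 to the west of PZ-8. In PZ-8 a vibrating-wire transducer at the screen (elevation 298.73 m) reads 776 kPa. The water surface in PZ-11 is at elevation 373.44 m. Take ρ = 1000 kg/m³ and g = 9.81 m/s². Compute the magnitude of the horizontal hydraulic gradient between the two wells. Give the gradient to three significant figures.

Pressure head at PZ-8: ψ = P/(ρg) = 776×1000 / (1000 × 9.81) = 79.10 m.
Total head at PZ-8: h = z + ψ = 298.73 + 79.10 = 377.83 m.
Total head at PZ-11: h = 373.44 m (water level in the piezometer is the total head).
Head difference: h(PZ-8) − h(PZ-11) = 377.83 − 373.44 = 4.39 m.
Hydraulic gradient: i = |Δh| / L = 4.39 / 110.6 = 0.0397.

i ≈ 0.0397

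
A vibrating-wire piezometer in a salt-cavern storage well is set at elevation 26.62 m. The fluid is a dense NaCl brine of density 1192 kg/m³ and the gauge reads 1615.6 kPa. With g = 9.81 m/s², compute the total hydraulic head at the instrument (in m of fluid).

ψ = P/(ρg) = 1615.6×1000 / (1192 × 9.81) = 138.16 m.
h = z + ψ = 26.62 + 138.16 = 164.78 m.

h ≈ 164.78 m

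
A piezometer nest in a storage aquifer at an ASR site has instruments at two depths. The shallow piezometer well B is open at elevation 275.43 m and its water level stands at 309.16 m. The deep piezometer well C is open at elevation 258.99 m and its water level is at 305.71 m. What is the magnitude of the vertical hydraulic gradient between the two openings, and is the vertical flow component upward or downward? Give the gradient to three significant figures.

|i_v| ≈ 0.210; vertical flow is downward

Total head at well B: h = 309.16 m (water level in the standpipe).
Total head at well C: h = 305.71 m.
Δh = h(well B) − h(well C) = 309.16 − 305.71 = 3.45 m.
Vertical separation Δz = 275.43 − 258.99 = 16.44 m.
|i_v| = |Δh| / Δz = 3.45 / 16.44 = 0.210.
Head is higher in the shallow piezometer, so vertical flow is downward (recharge condition).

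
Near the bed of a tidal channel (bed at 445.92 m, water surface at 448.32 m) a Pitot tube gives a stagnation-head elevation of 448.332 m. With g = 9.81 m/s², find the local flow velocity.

v ≈ 0.485 m/s

Near the bed, under hydrostatic conditions, the piezometric head (z + ψ) equals the free-surface elevation, 448.32 m.
Velocity head = total − piezometric = 448.332 − 448.32 = 0.012 m.
v = √(2g·h_v) = √(2 × 9.81 × 0.012) = 0.485 m/s.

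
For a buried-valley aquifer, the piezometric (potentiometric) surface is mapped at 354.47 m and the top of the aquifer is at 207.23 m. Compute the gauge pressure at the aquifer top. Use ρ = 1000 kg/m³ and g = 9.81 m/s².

P ≈ 1440 kPa

Pressure head at the aquifer top: ψ = h − z = 354.47 − 207.23 = 147.24 m.
P = ρgψ = 1000 × 9.81 × 147.24 = 1444424 Pa ≈ 1440 kPa.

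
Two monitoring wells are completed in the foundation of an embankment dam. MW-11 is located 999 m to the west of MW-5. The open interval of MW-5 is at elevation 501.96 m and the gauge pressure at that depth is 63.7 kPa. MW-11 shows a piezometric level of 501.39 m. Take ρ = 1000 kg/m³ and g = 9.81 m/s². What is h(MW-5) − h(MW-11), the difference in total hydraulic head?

Pressure head at MW-5: ψ = P/(ρg) = 63.7×1000 / (1000 × 9.81) = 6.49 m.
Total head at MW-5: h = z + ψ = 501.96 + 6.49 = 508.45 m.
Total head at MW-11: h = 501.39 m (water level in the piezometer is the total head).
Head difference: h(MW-5) − h(MW-11) = 508.45 − 501.39 = 7.06 m.

Δh ≈ 7.06 m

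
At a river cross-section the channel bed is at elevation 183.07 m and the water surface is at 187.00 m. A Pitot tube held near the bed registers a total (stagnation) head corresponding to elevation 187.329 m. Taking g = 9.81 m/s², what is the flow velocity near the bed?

Near the bed, under hydrostatic conditions, the piezometric head (z + ψ) equals the free-surface elevation, 187.00 m.
Velocity head = total − piezometric = 187.329 − 187.00 = 0.329 m.
v = √(2g·h_v) = √(2 × 9.81 × 0.329) = 2.54 m/s.

v ≈ 2.54 m/s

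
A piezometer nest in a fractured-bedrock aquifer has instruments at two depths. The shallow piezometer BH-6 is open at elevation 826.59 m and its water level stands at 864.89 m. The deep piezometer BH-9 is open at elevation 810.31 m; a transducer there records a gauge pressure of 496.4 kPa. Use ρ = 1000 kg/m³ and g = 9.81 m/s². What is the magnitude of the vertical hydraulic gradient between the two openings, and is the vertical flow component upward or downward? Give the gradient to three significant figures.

Total head at BH-6: h = 864.89 m (water level in the standpipe).
Pressure head at BH-9: ψ = P/(ρg) = 496.4×1000 / (1000 × 9.81) = 50.60 m.
Total head at BH-9: h = z + ψ = 810.31 + 50.60 = 860.91 m.
Δh = h(BH-6) − h(BH-9) = 864.89 − 860.91 = 3.98 m.
Vertical separation Δz = 826.59 − 810.31 = 16.28 m.
|i_v| = |Δh| / Δz = 3.98 / 16.28 = 0.244.
Head is higher in the shallow piezometer, so vertical flow is downward (recharge condition).

|i_v| ≈ 0.244; vertical flow is downward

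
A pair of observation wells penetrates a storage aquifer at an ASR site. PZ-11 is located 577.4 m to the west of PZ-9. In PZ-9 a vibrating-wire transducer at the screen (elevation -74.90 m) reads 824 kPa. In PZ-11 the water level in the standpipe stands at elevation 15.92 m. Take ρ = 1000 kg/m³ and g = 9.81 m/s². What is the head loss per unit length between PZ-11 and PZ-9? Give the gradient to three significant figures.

i ≈ 0.0118 m/m

Pressure head at PZ-9: ψ = P/(ρg) = 824×1000 / (1000 × 9.81) = 84.00 m.
Total head at PZ-9: h = z + ψ = -74.90 + 84.00 = 9.10 m.
Total head at PZ-11: h = 15.92 m (water level in the piezometer is the total head).
Head difference: h(PZ-9) − h(PZ-11) = 9.10 − 15.92 = -6.82 m.
Hydraulic gradient: i = |Δh| / L = 6.82 / 577.4 = 0.0118.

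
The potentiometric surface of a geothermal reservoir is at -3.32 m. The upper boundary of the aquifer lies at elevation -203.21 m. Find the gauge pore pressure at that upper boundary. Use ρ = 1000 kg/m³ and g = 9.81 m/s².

P ≈ 1960 kPa

Pressure head at the aquifer top: ψ = h − z = -3.32 − (-203.21) = 199.89 m.
P = ρgψ = 1000 × 9.81 × 199.89 = 1960921 Pa ≈ 1960 kPa.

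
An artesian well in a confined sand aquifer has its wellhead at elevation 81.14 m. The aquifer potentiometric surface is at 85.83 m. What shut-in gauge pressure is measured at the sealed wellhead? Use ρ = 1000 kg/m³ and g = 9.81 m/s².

P ≈ 46.0 kPa

Head above the cap: Δh = 85.83 − 81.14 = 4.69 m.
P = ρgΔh = 1000 × 9.81 × 4.69 = 46009 Pa ≈ 46.0 kPa.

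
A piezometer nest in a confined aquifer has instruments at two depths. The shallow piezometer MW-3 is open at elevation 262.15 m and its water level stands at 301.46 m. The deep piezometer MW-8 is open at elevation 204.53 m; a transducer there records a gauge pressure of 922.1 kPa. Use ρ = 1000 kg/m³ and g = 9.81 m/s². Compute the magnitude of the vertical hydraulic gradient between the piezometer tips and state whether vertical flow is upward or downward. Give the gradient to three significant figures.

Total head at MW-3: h = 301.46 m (water level in the standpipe).
Pressure head at MW-8: ψ = P/(ρg) = 922.1×1000 / (1000 × 9.81) = 94.00 m.
Total head at MW-8: h = z + ψ = 204.53 + 94.00 = 298.53 m.
Δh = h(MW-3) − h(MW-8) = 301.46 − 298.53 = 2.93 m.
Vertical separation Δz = 262.15 − 204.53 = 57.62 m.
|i_v| = |Δh| / Δz = 2.93 / 57.62 = 0.0509.
Head is higher in the shallow piezometer, so vertical flow is downward (recharge condition).

|i_v| ≈ 0.0509; vertical flow is downward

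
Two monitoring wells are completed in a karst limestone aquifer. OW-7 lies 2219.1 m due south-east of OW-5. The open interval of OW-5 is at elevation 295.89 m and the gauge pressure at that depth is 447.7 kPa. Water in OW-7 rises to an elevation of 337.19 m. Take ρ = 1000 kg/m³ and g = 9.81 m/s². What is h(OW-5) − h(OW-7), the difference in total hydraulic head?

Pressure head at OW-5: ψ = P/(ρg) = 447.7×1000 / (1000 × 9.81) = 45.64 m.
Total head at OW-5: h = z + ψ = 295.89 + 45.64 = 341.53 m.
Total head at OW-7: h = 337.19 m (water level in the piezometer is the total head).
Head difference: h(OW-5) − h(OW-7) = 341.53 − 337.19 = 4.34 m.

Δh ≈ 4.34 m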